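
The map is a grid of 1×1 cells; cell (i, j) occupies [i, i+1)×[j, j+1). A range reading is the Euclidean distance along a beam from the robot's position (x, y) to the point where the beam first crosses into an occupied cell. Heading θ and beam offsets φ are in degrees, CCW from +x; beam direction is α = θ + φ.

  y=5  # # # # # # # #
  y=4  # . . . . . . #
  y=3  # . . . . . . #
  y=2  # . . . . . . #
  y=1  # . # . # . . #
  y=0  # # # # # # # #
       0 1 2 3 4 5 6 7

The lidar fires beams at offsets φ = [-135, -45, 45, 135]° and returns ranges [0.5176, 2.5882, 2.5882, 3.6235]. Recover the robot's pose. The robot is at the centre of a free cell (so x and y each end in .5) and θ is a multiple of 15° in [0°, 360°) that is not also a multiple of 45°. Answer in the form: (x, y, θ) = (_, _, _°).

Candidates: 22 free-cell centres × 16 headings = 352 poses. Raycast each; keep the one whose scan matches to 4 dp.
  (4.5, 2.5, 75°): beam 1 = 0.5774 ≠ 0.5176 ✗
  (6.5, 4.5, 165°): beam 1 = 0.5774 ≠ 0.5176 ✗
  (3.5, 4.5, 75°): beam 1 = 2.8868 ≠ 0.5176 ✗
  …
  (4.5, 2.5, 30°): r_1=0.5176, r_2=2.5882, r_3=2.5882, r_4=3.6235 — all match ✓
Only this pose fits every beam.

(x, y, θ) = (4.5, 2.5, 30°)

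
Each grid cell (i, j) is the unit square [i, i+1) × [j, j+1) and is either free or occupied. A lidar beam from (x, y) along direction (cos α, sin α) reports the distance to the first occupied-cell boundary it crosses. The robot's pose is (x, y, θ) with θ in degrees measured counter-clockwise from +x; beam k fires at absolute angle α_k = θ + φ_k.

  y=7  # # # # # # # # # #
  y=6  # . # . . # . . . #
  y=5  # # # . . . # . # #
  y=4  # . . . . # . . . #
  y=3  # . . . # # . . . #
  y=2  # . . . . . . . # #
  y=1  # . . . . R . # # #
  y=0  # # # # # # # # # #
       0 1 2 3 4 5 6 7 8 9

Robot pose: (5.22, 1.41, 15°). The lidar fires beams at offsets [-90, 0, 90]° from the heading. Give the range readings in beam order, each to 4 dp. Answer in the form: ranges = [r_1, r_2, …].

beam 1: φ=-90°, α=285°
  dir = (cos 285°, sin 285°) = (0.2588, -0.9659); from cell (5,1)
  next x-line at t=3.0137, next y-line at t=0.4245; Δt_x=3.8637, Δt_y=1.0353
    y: enter (5,0) at t=0.4245 ← occupied
  → r_1 = 0.4245
beam 2: φ=0°, α=15°
  dir = (cos 15°, sin 15°) = (0.9659, 0.2588); from cell (5,1)
  next x-line at t=0.8075, next y-line at t=2.2796; Δt_x=1.0353, Δt_y=3.8637
    x: enter (6,1) at t=0.8075
    x: enter (7,1) at t=1.8428 ← occupied
  → r_2 = 1.8428
beam 3: φ=90°, α=105°
  dir = (cos 105°, sin 105°) = (-0.2588, 0.9659); from cell (5,1)
  next x-line at t=0.8500, next y-line at t=0.6108; Δt_x=3.8637, Δt_y=1.0353
    y: enter (5,2) at t=0.6108
    x: enter (4,2) at t=0.8500
    y: enter (4,3) at t=1.6461 ← occupied
  → r_3 = 1.6461

ranges = [0.4245, 1.8428, 1.6461]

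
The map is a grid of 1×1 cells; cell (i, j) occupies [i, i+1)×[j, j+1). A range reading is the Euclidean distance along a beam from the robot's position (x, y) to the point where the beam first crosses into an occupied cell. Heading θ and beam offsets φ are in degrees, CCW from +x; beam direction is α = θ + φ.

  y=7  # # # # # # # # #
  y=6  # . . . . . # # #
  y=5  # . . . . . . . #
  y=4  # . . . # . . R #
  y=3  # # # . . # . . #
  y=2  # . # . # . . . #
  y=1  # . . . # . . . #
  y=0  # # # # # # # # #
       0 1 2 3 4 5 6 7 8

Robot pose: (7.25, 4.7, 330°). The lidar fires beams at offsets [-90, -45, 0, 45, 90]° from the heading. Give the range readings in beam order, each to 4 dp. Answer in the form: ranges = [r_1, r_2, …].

ranges = [4.2724, 2.8978, 0.8660, 0.7765, 1.5000]

beam 1: φ=-90°, α=240°
  d=(-0.5000,-0.8660)  start (7,4)  tX=0.5000 tY=0.8083  stride 1/|dx|=2.0000 1/|dy|=1.1547
    cross x-line → (6,4), t=0.5000
    cross y-line → (6,3), t=0.8083
    cross y-line → (6,2), t=1.9630
    cross x-line → (5,2), t=2.5000
    cross y-line → (5,1), t=3.1177
    cross y-line → (5,0), t=4.2724 (wall)
  → r_1 = 4.2724
beam 2: φ=-45°, α=285°
  d=(0.2588,-0.9659)  start (7,4)  tX=2.8978 tY=0.7247  stride 1/|dx|=3.8637 1/|dy|=1.0353
    cross y-line → (7,3), t=0.7247
    cross y-line → (7,2), t=1.7600
    cross y-line → (7,1), t=2.7952
    cross x-line → (8,1), t=2.8978 (wall)
  → r_2 = 2.8978
beam 3: φ=0°, α=330°
  d=(0.8660,-0.5000)  start (7,4)  tX=0.8660 tY=1.4000  stride 1/|dx|=1.1547 1/|dy|=2.0000
    cross x-line → (8,4), t=0.8660 (wall)
  → r_3 = 0.8660
beam 4: φ=45°, α=15°
  d=(0.9659,0.2588)  start (7,4)  tX=0.7765 tY=1.1591  stride 1/|dx|=1.0353 1/|dy|=3.8637
    cross x-line → (8,4), t=0.7765 (wall)
  → r_4 = 0.7765
beam 5: φ=90°, α=60°
  d=(0.5000,0.8660)  start (7,4)  tX=1.5000 tY=0.3464  stride 1/|dx|=2.0000 1/|dy|=1.1547
    cross y-line → (7,5), t=0.3464
    cross x-line → (8,5), t=1.5000 (wall)
  → r_5 = 1.5000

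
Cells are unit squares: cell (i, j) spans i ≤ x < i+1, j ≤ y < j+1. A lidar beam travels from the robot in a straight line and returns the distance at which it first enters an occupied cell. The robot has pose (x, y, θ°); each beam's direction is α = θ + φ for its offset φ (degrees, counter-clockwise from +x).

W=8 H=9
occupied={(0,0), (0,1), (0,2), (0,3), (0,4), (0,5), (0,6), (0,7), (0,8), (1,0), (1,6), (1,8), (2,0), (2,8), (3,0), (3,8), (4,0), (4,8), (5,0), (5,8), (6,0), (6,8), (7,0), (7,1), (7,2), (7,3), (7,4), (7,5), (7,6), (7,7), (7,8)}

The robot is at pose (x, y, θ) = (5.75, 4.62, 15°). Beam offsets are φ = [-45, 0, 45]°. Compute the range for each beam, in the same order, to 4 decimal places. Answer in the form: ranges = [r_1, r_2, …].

ranges = [1.4434, 1.2941, 2.5000]

beam 1: φ=-45°, α=330°
  direction (0.8660, -0.5000); cell (5,4); t to first gridline: x 0.2887, y 1.2400 (then +1.1547 / +2.0000)
    (6,4) via x @ 0.2887
    (6,3) via y @ 1.2400
    (7,3) via x @ 1.4434  # hit
  → r_1 = 1.4434
beam 2: φ=0°, α=15°
  direction (0.9659, 0.2588); cell (5,4); t to first gridline: x 0.2588, y 1.4682 (then +1.0353 / +3.8637)
    (6,4) via x @ 0.2588
    (7,4) via x @ 1.2941  # hit
  → r_2 = 1.2941
beam 3: φ=45°, α=60°
  direction (0.5000, 0.8660); cell (5,4); t to first gridline: x 0.5000, y 0.4388 (then +2.0000 / +1.1547)
    (5,5) via y @ 0.4388
    (6,5) via x @ 0.5000
    (6,6) via y @ 1.5935
    (7,6) via x @ 2.5000  # hit
  → r_3 = 2.5000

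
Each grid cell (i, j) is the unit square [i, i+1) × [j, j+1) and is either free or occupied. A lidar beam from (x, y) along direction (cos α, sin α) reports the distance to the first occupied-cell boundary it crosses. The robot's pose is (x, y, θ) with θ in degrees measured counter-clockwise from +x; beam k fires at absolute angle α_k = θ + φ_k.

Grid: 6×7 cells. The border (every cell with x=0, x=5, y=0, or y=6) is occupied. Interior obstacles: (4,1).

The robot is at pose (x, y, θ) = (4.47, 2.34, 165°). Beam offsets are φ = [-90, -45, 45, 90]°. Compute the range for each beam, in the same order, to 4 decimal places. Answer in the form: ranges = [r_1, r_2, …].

ranges = [2.0478, 4.2262, 2.6800, 0.3520]

beam 1: φ=-90°, α=75°
  cosα=0.2588 sinα=0.9659 | (4,2) | tMaxX 2.0478 tMaxY 0.6833 | tΔX 3.8637 tΔY 1.0353
    t=0.6833 [y] (4,3)
    t=1.7186 [y] (4,4)
    t=2.0478 [x] (5,4) — stop
  → r_1 = 2.0478
beam 2: φ=-45°, α=120°
  cosα=-0.5000 sinα=0.8660 | (4,2) | tMaxX 0.9400 tMaxY 0.7621 | tΔX 2.0000 tΔY 1.1547
    t=0.7621 [y] (4,3)
    t=0.9400 [x] (3,3)
    t=1.9168 [y] (3,4)
    t=2.9400 [x] (2,4)
    t=3.0715 [y] (2,5)
    t=4.2262 [y] (2,6) — stop
  → r_2 = 4.2262
beam 3: φ=45°, α=210°
  cosα=-0.8660 sinα=-0.5000 | (4,2) | tMaxX 0.5427 tMaxY 0.6800 | tΔX 1.1547 tΔY 2.0000
    t=0.5427 [x] (3,2)
    t=0.6800 [y] (3,1)
    t=1.6974 [x] (2,1)
    t=2.6800 [y] (2,0) — stop
  → r_3 = 2.6800
beam 4: φ=90°, α=255°
  cosα=-0.2588 sinα=-0.9659 | (4,2) | tMaxX 1.8159 tMaxY 0.3520 | tΔX 3.8637 tΔY 1.0353
    t=0.3520 [y] (4,1) — stop
  → r_4 = 0.3520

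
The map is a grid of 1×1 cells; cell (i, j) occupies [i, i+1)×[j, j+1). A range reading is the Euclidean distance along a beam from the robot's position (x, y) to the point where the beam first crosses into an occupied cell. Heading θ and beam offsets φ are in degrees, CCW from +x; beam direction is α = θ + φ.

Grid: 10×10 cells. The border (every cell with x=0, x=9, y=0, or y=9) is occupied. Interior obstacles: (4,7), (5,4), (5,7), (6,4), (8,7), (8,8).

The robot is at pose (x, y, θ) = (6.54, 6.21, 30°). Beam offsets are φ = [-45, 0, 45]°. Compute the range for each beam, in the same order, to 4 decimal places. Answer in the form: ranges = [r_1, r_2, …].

beam 1: φ=-45°, α=345°
  cosα=0.9659 sinα=-0.2588 | (6,6) | tMaxX 0.4762 tMaxY 0.8114 | tΔX 1.0353 tΔY 3.8637
    t=0.4762 [x] (7,6)
    t=0.8114 [y] (7,5)
    t=1.5115 [x] (8,5)
    t=2.5468 [x] (9,5) — stop
  → r_1 = 2.5468
beam 2: φ=0°, α=30°
  cosα=0.8660 sinα=0.5000 | (6,6) | tMaxX 0.5312 tMaxY 1.5800 | tΔX 1.1547 tΔY 2.0000
    t=0.5312 [x] (7,6)
    t=1.5800 [y] (7,7)
    t=1.6859 [x] (8,7) — stop
  → r_2 = 1.6859
beam 3: φ=45°, α=75°
  cosα=0.2588 sinα=0.9659 | (6,6) | tMaxX 1.7773 tMaxY 0.8179 | tΔX 3.8637 tΔY 1.0353
    t=0.8179 [y] (6,7)
    t=1.7773 [x] (7,7)
    t=1.8531 [y] (7,8)
    t=2.8884 [y] (7,9) — stop
  → r_3 = 2.8884

ranges = [2.5468, 1.6859, 2.8884]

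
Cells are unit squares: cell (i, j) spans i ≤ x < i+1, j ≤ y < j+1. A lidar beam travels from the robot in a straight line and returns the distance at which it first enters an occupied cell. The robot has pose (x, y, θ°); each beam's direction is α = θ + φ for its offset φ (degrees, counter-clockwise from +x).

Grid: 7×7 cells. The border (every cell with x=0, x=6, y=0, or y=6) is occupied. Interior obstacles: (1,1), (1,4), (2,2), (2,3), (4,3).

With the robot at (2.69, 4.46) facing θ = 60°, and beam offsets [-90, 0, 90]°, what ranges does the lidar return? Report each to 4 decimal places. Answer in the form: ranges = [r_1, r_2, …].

beam 1: φ=-90°, α=330°
  d=(0.8660,-0.5000)  start (2,4)  tX=0.3580 tY=0.9200  stride 1/|dx|=1.1547 1/|dy|=2.0000
    cross x-line → (3,4), t=0.3580
    cross y-line → (3,3), t=0.9200
    cross x-line → (4,3), t=1.5127 (wall)
  → r_1 = 1.5127
beam 2: φ=0°, α=60°
  d=(0.5000,0.8660)  start (2,4)  tX=0.6200 tY=0.6235  stride 1/|dx|=2.0000 1/|dy|=1.1547
    cross x-line → (3,4), t=0.6200
    cross y-line → (3,5), t=0.6235
    cross y-line → (3,6), t=1.7782 (wall)
  → r_2 = 1.7782
beam 3: φ=90°, α=150°
  d=(-0.8660,0.5000)  start (2,4)  tX=0.7967 tY=1.0800  stride 1/|dx|=1.1547 1/|dy|=2.0000
    cross x-line → (1,4), t=0.7967 (wall)
  → r_3 = 0.7967

ranges = [1.5127, 1.7782, 0.7967]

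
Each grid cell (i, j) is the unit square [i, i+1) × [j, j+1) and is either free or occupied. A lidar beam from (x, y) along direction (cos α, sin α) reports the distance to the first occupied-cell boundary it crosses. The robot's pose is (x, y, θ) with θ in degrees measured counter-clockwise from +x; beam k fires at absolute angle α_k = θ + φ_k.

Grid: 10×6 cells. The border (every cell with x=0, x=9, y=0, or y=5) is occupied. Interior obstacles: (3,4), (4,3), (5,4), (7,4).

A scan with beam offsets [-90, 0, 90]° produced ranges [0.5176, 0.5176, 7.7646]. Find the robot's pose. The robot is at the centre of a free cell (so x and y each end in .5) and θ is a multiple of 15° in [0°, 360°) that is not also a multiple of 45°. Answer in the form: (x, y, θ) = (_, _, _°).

Enumerate (i+0.5, j+0.5, θ) over the 28 free cells and 16 admissible headings. For each, cast all 3 beams and compare to the given ranges.
  (1.5, 1.5, 300°): beam 1 = 0.5774 ≠ 0.5176 ✗
  (6.5, 1.5, 300°): beam 1 = 1.0000 ≠ 0.5176 ✗
  (8.5, 4.5, 105°): beam 3 = 0.5176 ≠ 7.7646 ✗
  (7.5, 2.5, 120°): beam 1 = 1.7321 ≠ 0.5176 ✗
  …
  (1.5, 1.5, 285°): r_1=0.5176, r_2=0.5176, r_3=7.7646 — all match ✓
No second candidate reproduces the full scan.

(x, y, θ) = (1.5, 1.5, 285°)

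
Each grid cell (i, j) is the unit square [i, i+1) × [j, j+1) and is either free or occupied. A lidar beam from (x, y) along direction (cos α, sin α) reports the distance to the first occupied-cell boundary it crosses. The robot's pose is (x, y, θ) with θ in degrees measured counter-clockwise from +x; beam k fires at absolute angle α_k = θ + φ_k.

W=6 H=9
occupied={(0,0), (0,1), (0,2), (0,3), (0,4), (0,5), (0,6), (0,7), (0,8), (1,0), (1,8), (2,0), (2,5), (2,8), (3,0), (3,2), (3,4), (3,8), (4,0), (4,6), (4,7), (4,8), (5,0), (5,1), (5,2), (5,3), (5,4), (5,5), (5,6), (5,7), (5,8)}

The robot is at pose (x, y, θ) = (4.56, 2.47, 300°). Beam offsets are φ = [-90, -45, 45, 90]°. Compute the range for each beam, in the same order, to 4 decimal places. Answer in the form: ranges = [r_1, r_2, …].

beam 1: φ=-90°, α=210°
  cosα=-0.8660 sinα=-0.5000 | (4,2) | tMaxX 0.6466 tMaxY 0.9400 | tΔX 1.1547 tΔY 2.0000
    t=0.6466 [x] (3,2) — stop
  → r_1 = 0.6466
beam 2: φ=-45°, α=255°
  cosα=-0.2588 sinα=-0.9659 | (4,2) | tMaxX 2.1637 tMaxY 0.4866 | tΔX 3.8637 tΔY 1.0353
    t=0.4866 [y] (4,1)
    t=1.5219 [y] (4,0) — stop
  → r_2 = 1.5219
beam 3: φ=45°, α=345°
  cosα=0.9659 sinα=-0.2588 | (4,2) | tMaxX 0.4555 tMaxY 1.8159 | tΔX 1.0353 tΔY 3.8637
    t=0.4555 [x] (5,2) — stop
  → r_3 = 0.4555
beam 4: φ=90°, α=30°
  cosα=0.8660 sinα=0.5000 | (4,2) | tMaxX 0.5081 tMaxY 1.0600 | tΔX 1.1547 tΔY 2.0000
    t=0.5081 [x] (5,2) — stop
  → r_4 = 0.5081

ranges = [0.6466, 1.5219, 0.4555, 0.5081]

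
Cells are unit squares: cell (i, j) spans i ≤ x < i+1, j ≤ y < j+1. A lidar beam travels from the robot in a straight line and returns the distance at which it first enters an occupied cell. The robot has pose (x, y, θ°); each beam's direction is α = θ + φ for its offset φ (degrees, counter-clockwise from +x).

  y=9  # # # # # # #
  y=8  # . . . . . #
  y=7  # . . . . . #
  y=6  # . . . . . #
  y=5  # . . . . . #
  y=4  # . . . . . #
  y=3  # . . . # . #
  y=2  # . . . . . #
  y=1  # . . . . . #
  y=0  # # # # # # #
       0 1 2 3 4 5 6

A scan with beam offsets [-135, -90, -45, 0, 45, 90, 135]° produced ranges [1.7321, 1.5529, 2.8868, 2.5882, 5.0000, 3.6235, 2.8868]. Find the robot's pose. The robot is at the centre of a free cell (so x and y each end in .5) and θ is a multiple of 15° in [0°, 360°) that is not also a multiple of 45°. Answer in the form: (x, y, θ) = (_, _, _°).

(x, y, θ) = (3.5, 7.5, 195°)

The pose lattice has 39·16 = 624 candidates. Test each by forward raycasting.
  (4.5, 4.5, 165°): beam 2 = 4.6587 ≠ 1.5529 ✗
  (3.5, 7.5, 330°): beam 1 = 2.5882 ≠ 1.7321 ✗
  (1.5, 1.5, 105°): beam 1 = 1.0000 ≠ 1.7321 ✗
  (2.5, 8.5, 75°): beam 1 = 7.0000 ≠ 1.7321 ✗
  …
  (3.5, 7.5, 195°): r_1=1.7321, r_2=1.5529, r_3=2.8868, r_4=2.5882, r_5=5.0000, r_6=3.6235, r_7=2.8868 — all match ✓
Unique over the lattice → pose = (3.5, 7.5, 195°).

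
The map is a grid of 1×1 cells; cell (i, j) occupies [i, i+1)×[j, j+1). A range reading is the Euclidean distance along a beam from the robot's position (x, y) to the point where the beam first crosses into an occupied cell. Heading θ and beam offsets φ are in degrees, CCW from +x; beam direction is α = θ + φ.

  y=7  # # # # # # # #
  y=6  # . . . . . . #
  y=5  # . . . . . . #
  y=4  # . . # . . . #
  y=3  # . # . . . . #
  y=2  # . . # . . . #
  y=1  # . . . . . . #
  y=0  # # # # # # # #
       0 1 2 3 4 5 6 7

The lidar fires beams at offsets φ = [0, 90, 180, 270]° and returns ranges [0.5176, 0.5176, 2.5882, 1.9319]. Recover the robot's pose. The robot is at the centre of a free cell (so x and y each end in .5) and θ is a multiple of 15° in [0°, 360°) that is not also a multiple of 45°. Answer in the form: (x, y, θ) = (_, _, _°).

(x, y, θ) = (1.5, 6.5, 105°)

Enumerate (i+0.5, j+0.5, θ) over the 33 free cells and 16 admissible headings. For each, cast all 4 beams and compare to the given ranges.
  (2.5, 2.5, 75°): beam 2 = 1.5529 ≠ 0.5176 ✗
  (6.5, 5.5, 255°): beam 1 = 4.6587 ≠ 0.5176 ✗
  (5.5, 5.5, 255°): beam 1 = 4.6587 ≠ 0.5176 ✗
  (6.5, 2.5, 60°): beam 1 = 1.0000 ≠ 0.5176 ✗
  (3.5, 1.5, 105°): beam 2 = 1.9319 ≠ 0.5176 ✗
  …
  (1.5, 6.5, 105°): r_1=0.5176, r_2=0.5176, r_3=2.5882, r_4=1.9319 — all match ✓
Only this pose fits every beam.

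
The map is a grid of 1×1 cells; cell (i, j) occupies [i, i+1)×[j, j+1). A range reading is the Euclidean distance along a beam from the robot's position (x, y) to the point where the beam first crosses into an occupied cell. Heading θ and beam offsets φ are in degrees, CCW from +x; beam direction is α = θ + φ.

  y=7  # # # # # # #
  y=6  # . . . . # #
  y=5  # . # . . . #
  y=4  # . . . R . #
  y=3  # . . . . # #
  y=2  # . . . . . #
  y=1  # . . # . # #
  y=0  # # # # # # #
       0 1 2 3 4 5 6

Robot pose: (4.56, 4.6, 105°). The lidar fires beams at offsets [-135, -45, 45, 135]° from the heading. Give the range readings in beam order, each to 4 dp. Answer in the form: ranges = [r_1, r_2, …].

beam 1: φ=-135°, α=330°
  cosα=0.8660 sinα=-0.5000 | (4,4) | tMaxX 0.5081 tMaxY 1.2000 | tΔX 1.1547 tΔY 2.0000
    t=0.5081 [x] (5,4)
    t=1.2000 [y] (5,3) — stop
  → r_1 = 1.2000
beam 2: φ=-45°, α=60°
  cosα=0.5000 sinα=0.8660 | (4,4) | tMaxX 0.8800 tMaxY 0.4619 | tΔX 2.0000 tΔY 1.1547
    t=0.4619 [y] (4,5)
    t=0.8800 [x] (5,5)
    t=1.6166 [y] (5,6) — stop
  → r_2 = 1.6166
beam 3: φ=45°, α=150°
  cosα=-0.8660 sinα=0.5000 | (4,4) | tMaxX 0.6466 tMaxY 0.8000 | tΔX 1.1547 tΔY 2.0000
    t=0.6466 [x] (3,4)
    t=0.8000 [y] (3,5)
    t=1.8013 [x] (2,5) — stop
  → r_3 = 1.8013
beam 4: φ=135°, α=240°
  cosα=-0.5000 sinα=-0.8660 | (4,4) | tMaxX 1.1200 tMaxY 0.6928 | tΔX 2.0000 tΔY 1.1547
    t=0.6928 [y] (4,3)
    t=1.1200 [x] (3,3)
    t=1.8475 [y] (3,2)
    t=3.0022 [y] (3,1) — stop
  → r_4 = 3.0022

ranges = [1.2000, 1.6166, 1.8013, 3.0022]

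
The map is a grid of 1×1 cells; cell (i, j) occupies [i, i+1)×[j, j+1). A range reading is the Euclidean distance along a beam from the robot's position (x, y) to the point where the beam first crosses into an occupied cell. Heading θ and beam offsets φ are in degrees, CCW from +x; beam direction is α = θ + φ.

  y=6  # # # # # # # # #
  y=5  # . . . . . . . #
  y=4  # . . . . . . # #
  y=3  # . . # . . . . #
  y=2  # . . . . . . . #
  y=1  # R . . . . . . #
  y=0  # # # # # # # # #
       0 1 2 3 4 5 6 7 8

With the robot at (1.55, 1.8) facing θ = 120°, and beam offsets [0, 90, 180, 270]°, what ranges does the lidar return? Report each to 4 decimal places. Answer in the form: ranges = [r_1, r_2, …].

ranges = [1.1000, 0.6351, 0.9238, 2.4000]

beam 1: φ=0°, α=120°
  direction (-0.5000, 0.8660); cell (1,1); t to first gridline: x 1.1000, y 0.2309 (then +2.0000 / +1.1547)
    (1,2) via y @ 0.2309
    (0,2) via x @ 1.1000  # hit
  → r_1 = 1.1000
beam 2: φ=90°, α=210°
  direction (-0.8660, -0.5000); cell (1,1); t to first gridline: x 0.6351, y 1.6000 (then +1.1547 / +2.0000)
    (0,1) via x @ 0.6351  # hit
  → r_2 = 0.6351
beam 3: φ=180°, α=300°
  direction (0.5000, -0.8660); cell (1,1); t to first gridline: x 0.9000, y 0.9238 (then +2.0000 / +1.1547)
    (2,1) via x @ 0.9000
    (2,0) via y @ 0.9238  # hit
  → r_3 = 0.9238
beam 4: φ=270°, α=30°
  direction (0.8660, 0.5000); cell (1,1); t to first gridline: x 0.5196, y 0.4000 (then +1.1547 / +2.0000)
    (1,2) via y @ 0.4000
    (2,2) via x @ 0.5196
    (3,2) via x @ 1.6743
    (3,3) via y @ 2.4000  # hit
  → r_4 = 2.4000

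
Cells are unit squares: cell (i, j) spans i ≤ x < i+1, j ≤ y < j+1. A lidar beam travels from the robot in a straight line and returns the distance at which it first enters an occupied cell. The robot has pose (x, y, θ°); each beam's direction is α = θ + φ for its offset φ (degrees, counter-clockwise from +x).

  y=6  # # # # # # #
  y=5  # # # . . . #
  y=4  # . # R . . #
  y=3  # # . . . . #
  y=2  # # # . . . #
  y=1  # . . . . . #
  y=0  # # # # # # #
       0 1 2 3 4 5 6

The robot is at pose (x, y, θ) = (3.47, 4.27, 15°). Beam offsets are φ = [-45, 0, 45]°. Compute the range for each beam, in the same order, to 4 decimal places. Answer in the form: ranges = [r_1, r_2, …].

beam 1: φ=-45°, α=330°
  cosα=0.8660 sinα=-0.5000 | (3,4) | tMaxX 0.6120 tMaxY 0.5400 | tΔX 1.1547 tΔY 2.0000
    t=0.5400 [y] (3,3)
    t=0.6120 [x] (4,3)
    t=1.7667 [x] (5,3)
    t=2.5400 [y] (5,2)
    t=2.9214 [x] (6,2) — stop
  → r_1 = 2.9214
beam 2: φ=0°, α=15°
  cosα=0.9659 sinα=0.2588 | (3,4) | tMaxX 0.5487 tMaxY 2.8205 | tΔX 1.0353 tΔY 3.8637
    t=0.5487 [x] (4,4)
    t=1.5840 [x] (5,4)
    t=2.6192 [x] (6,4) — stop
  → r_2 = 2.6192
beam 3: φ=45°, α=60°
  cosα=0.5000 sinα=0.8660 | (3,4) | tMaxX 1.0600 tMaxY 0.8429 | tΔX 2.0000 tΔY 1.1547
    t=0.8429 [y] (3,5)
    t=1.0600 [x] (4,5)
    t=1.9976 [y] (4,6) — stop
  → r_3 = 1.9976

ranges = [2.9214, 2.6192, 1.9976]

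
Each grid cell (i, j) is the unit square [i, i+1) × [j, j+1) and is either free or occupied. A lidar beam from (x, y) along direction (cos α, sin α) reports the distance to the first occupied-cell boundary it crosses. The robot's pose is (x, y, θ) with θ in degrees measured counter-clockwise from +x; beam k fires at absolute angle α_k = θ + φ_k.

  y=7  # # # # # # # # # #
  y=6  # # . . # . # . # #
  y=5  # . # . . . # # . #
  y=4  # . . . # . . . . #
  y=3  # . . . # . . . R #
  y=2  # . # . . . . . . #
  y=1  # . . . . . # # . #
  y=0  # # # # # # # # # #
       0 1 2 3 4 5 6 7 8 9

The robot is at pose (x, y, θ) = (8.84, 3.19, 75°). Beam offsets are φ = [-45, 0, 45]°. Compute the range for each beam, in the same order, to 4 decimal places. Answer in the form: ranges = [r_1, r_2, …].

beam 1: φ=-45°, α=30°
  cosα=0.8660 sinα=0.5000 | (8,3) | tMaxX 0.1848 tMaxY 1.6200 | tΔX 1.1547 tΔY 2.0000
    t=0.1848 [x] (9,3) — stop
  → r_1 = 0.1848
beam 2: φ=0°, α=75°
  cosα=0.2588 sinα=0.9659 | (8,3) | tMaxX 0.6182 tMaxY 0.8386 | tΔX 3.8637 tΔY 1.0353
    t=0.6182 [x] (9,3) — stop
  → r_2 = 0.6182
beam 3: φ=45°, α=120°
  cosα=-0.5000 sinα=0.8660 | (8,3) | tMaxX 1.6800 tMaxY 0.9353 | tΔX 2.0000 tΔY 1.1547
    t=0.9353 [y] (8,4)
    t=1.6800 [x] (7,4)
    t=2.0900 [y] (7,5) — stop
  → r_3 = 2.0900

ranges = [0.1848, 0.6182, 2.0900]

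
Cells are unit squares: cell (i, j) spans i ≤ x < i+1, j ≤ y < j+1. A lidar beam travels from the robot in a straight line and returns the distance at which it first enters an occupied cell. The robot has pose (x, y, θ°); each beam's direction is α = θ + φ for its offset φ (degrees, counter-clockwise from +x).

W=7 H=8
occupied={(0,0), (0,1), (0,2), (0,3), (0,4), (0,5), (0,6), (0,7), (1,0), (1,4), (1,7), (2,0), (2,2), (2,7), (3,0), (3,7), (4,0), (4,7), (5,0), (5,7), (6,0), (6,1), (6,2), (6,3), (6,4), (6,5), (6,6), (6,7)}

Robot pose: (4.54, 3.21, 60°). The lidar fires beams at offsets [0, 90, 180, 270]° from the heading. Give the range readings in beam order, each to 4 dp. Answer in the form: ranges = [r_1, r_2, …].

ranges = [2.9200, 2.9329, 2.5519, 1.6859]

beam 1: φ=0°, α=60°
  direction (0.5000, 0.8660); cell (4,3); t to first gridline: x 0.9200, y 0.9122 (then +2.0000 / +1.1547)
    (4,4) via y @ 0.9122
    (5,4) via x @ 0.9200
    (5,5) via y @ 2.0669
    (6,5) via x @ 2.9200  # hit
  → r_1 = 2.9200
beam 2: φ=90°, α=150°
  direction (-0.8660, 0.5000); cell (4,3); t to first gridline: x 0.6235, y 1.5800 (then +1.1547 / +2.0000)
    (3,3) via x @ 0.6235
    (3,4) via y @ 1.5800
    (2,4) via x @ 1.7782
    (1,4) via x @ 2.9329  # hit
  → r_2 = 2.9329
beam 3: φ=180°, α=240°
  direction (-0.5000, -0.8660); cell (4,3); t to first gridline: x 1.0800, y 0.2425 (then +2.0000 / +1.1547)
    (4,2) via y @ 0.2425
    (3,2) via x @ 1.0800
    (3,1) via y @ 1.3972
    (3,0) via y @ 2.5519  # hit
  → r_3 = 2.5519
beam 4: φ=270°, α=330°
  direction (0.8660, -0.5000); cell (4,3); t to first gridline: x 0.5312, y 0.4200 (then +1.1547 / +2.0000)
    (4,2) via y @ 0.4200
    (5,2) via x @ 0.5312
    (6,2) via x @ 1.6859  # hit
  → r_4 = 1.6859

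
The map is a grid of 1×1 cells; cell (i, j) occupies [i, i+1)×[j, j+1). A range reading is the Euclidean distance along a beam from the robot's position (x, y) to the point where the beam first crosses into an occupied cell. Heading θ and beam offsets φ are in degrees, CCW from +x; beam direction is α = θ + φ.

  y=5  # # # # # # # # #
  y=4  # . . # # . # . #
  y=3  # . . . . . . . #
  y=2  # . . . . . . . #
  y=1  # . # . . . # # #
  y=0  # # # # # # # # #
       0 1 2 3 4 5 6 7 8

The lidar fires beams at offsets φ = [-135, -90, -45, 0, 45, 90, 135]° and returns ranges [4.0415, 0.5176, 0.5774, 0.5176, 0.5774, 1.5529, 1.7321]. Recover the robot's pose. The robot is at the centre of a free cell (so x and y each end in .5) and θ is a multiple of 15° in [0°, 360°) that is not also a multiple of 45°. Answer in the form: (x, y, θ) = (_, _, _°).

(x, y, θ) = (2.5, 4.5, 75°)

The pose lattice has 22·16 = 352 candidates. Test each by forward raycasting.
  (5.5, 2.5, 75°): beam 1 = 1.0000 ≠ 4.0415 ✗
  (4.5, 2.5, 195°): beam 1 = 2.8868 ≠ 4.0415 ✗
  (7.5, 4.5, 30°): beam 1 = 2.5882 ≠ 4.0415 ✗
  (4.5, 1.5, 255°): beam 1 = 2.8868 ≠ 4.0415 ✗
  (2.5, 4.5, 240°): beam 1 = 0.5176 ≠ 4.0415 ✗
  …
  (2.5, 4.5, 75°): r_1=4.0415, r_2=0.5176, r_3=0.5774, r_4=0.5176, r_5=0.5774, r_6=1.5529, r_7=1.7321 — all match ✓
Only this pose fits every beam.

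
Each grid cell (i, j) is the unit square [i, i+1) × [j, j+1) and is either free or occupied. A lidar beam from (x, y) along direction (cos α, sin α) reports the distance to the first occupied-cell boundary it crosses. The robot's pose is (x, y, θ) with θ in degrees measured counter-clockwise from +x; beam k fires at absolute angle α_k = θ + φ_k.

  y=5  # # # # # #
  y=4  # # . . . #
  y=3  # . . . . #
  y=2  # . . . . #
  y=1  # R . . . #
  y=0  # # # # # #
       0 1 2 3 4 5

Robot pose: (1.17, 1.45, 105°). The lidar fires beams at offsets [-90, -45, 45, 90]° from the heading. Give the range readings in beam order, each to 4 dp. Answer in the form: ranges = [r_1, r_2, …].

beam 1: φ=-90°, α=15°
  dir = (cos 15°, sin 15°) = (0.9659, 0.2588); from cell (1,1)
  next x-line at t=0.8593, next y-line at t=2.1250; Δt_x=1.0353, Δt_y=3.8637
    x: enter (2,1) at t=0.8593
    x: enter (3,1) at t=1.8946
    y: enter (3,2) at t=2.1250
    x: enter (4,2) at t=2.9298
    x: enter (5,2) at t=3.9651 ← occupied
  → r_1 = 3.9651
beam 2: φ=-45°, α=60°
  dir = (cos 60°, sin 60°) = (0.5000, 0.8660); from cell (1,1)
  next x-line at t=1.6600, next y-line at t=0.6351; Δt_x=2.0000, Δt_y=1.1547
    y: enter (1,2) at t=0.6351
    x: enter (2,2) at t=1.6600
    y: enter (2,3) at t=1.7898
    y: enter (2,4) at t=2.9445
    x: enter (3,4) at t=3.6600
    y: enter (3,5) at t=4.0992 ← occupied
  → r_2 = 4.0992
beam 3: φ=45°, α=150°
  dir = (cos 150°, sin 150°) = (-0.8660, 0.5000); from cell (1,1)
  next x-line at t=0.1963, next y-line at t=1.1000; Δt_x=1.1547, Δt_y=2.0000
    x: enter (0,1) at t=0.1963 ← occupied
  → r_3 = 0.1963
beam 4: φ=90°, α=195°
  dir = (cos 195°, sin 195°) = (-0.9659, -0.2588); from cell (1,1)
  next x-line at t=0.1760, next y-line at t=1.7387; Δt_x=1.0353, Δt_y=3.8637
    x: enter (0,1) at t=0.1760 ← occupied
  → r_4 = 0.1760

ranges = [3.9651, 4.0992, 0.1963, 0.1760]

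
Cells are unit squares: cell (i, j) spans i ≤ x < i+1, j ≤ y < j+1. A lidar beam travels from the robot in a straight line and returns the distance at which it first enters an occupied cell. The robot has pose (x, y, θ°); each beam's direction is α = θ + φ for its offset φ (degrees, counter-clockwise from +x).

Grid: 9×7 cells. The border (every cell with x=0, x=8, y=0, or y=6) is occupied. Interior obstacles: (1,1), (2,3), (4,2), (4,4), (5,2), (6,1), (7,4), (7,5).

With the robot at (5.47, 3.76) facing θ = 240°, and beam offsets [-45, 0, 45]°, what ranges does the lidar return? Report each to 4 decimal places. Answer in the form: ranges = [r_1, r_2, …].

beam 1: φ=-45°, α=195°
  cosα=-0.9659 sinα=-0.2588 | (5,3) | tMaxX 0.4866 tMaxY 2.9364 | tΔX 1.0353 tΔY 3.8637
    t=0.4866 [x] (4,3)
    t=1.5219 [x] (3,3)
    t=2.5571 [x] (2,3) — stop
  → r_1 = 2.5571
beam 2: φ=0°, α=240°
  cosα=-0.5000 sinα=-0.8660 | (5,3) | tMaxX 0.9400 tMaxY 0.8776 | tΔX 2.0000 tΔY 1.1547
    t=0.8776 [y] (5,2) — stop
  → r_2 = 0.8776
beam 3: φ=45°, α=285°
  cosα=0.2588 sinα=-0.9659 | (5,3) | tMaxX 2.0478 tMaxY 0.7868 | tΔX 3.8637 tΔY 1.0353
    t=0.7868 [y] (5,2) — stop
  → r_3 = 0.7868

ranges = [2.5571, 0.8776, 0.7868]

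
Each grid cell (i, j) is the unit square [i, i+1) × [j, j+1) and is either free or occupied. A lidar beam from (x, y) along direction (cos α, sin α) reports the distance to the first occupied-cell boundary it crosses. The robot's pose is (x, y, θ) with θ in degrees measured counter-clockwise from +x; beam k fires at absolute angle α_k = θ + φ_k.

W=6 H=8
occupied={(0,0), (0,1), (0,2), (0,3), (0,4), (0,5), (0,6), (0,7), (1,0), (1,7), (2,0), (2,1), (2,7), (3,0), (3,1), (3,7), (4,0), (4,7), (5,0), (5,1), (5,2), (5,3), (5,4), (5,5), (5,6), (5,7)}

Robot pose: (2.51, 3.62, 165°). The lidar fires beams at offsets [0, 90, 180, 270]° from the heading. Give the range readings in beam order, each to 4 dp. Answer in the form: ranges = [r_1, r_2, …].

ranges = [1.5633, 1.6771, 2.5778, 3.4992]

beam 1: φ=0°, α=165°
  dir = (cos 165°, sin 165°) = (-0.9659, 0.2588); from cell (2,3)
  next x-line at t=0.5280, next y-line at t=1.4682; Δt_x=1.0353, Δt_y=3.8637
    x: enter (1,3) at t=0.5280
    y: enter (1,4) at t=1.4682
    x: enter (0,4) at t=1.5633 ← occupied
  → r_1 = 1.5633
beam 2: φ=90°, α=255°
  dir = (cos 255°, sin 255°) = (-0.2588, -0.9659); from cell (2,3)
  next x-line at t=1.9705, next y-line at t=0.6419; Δt_x=3.8637, Δt_y=1.0353
    y: enter (2,2) at t=0.6419
    y: enter (2,1) at t=1.6771 ← occupied
  → r_2 = 1.6771
beam 3: φ=180°, α=345°
  dir = (cos 345°, sin 345°) = (0.9659, -0.2588); from cell (2,3)
  next x-line at t=0.5073, next y-line at t=2.3955; Δt_x=1.0353, Δt_y=3.8637
    x: enter (3,3) at t=0.5073
    x: enter (4,3) at t=1.5426
    y: enter (4,2) at t=2.3955
    x: enter (5,2) at t=2.5778 ← occupied
  → r_3 = 2.5778
beam 4: φ=270°, α=75°
  dir = (cos 75°, sin 75°) = (0.2588, 0.9659); from cell (2,3)
  next x-line at t=1.8932, next y-line at t=0.3934; Δt_x=3.8637, Δt_y=1.0353
    y: enter (2,4) at t=0.3934
    y: enter (2,5) at t=1.4287
    x: enter (3,5) at t=1.8932
    y: enter (3,6) at t=2.4640
    y: enter (3,7) at t=3.4992 ← occupied
  → r_4 = 3.4992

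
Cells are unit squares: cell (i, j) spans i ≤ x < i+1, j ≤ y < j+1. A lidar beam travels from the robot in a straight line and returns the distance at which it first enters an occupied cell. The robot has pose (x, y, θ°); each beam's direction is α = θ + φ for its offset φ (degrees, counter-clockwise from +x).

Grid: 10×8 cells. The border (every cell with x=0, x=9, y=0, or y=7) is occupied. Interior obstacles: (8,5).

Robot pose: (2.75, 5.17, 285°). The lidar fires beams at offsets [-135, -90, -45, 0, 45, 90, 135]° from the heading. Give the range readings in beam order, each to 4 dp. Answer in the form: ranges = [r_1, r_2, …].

beam 1: φ=-135°, α=150°
  cosα=-0.8660 sinα=0.5000 | (2,5) | tMaxX 0.8660 tMaxY 1.6600 | tΔX 1.1547 tΔY 2.0000
    t=0.8660 [x] (1,5)
    t=1.6600 [y] (1,6)
    t=2.0207 [x] (0,6) — stop
  → r_1 = 2.0207
beam 2: φ=-90°, α=195°
  cosα=-0.9659 sinα=-0.2588 | (2,5) | tMaxX 0.7765 tMaxY 0.6568 | tΔX 1.0353 tΔY 3.8637
    t=0.6568 [y] (2,4)
    t=0.7765 [x] (1,4)
    t=1.8117 [x] (0,4) — stop
  → r_2 = 1.8117
beam 3: φ=-45°, α=240°
  cosα=-0.5000 sinα=-0.8660 | (2,5) | tMaxX 1.5000 tMaxY 0.1963 | tΔX 2.0000 tΔY 1.1547
    t=0.1963 [y] (2,4)
    t=1.3510 [y] (2,3)
    t=1.5000 [x] (1,3)
    t=2.5057 [y] (1,2)
    t=3.5000 [x] (0,2) — stop
  → r_3 = 3.5000
beam 4: φ=0°, α=285°
  cosα=0.2588 sinα=-0.9659 | (2,5) | tMaxX 0.9659 tMaxY 0.1760 | tΔX 3.8637 tΔY 1.0353
    t=0.1760 [y] (2,4)
    t=0.9659 [x] (3,4)
    t=1.2113 [y] (3,3)
    t=2.2465 [y] (3,2)
    t=3.2818 [y] (3,1)
    t=4.3171 [y] (3,0) — stop
  → r_4 = 4.3171
beam 5: φ=45°, α=330°
  cosα=0.8660 sinα=-0.5000 | (2,5) | tMaxX 0.2887 tMaxY 0.3400 | tΔX 1.1547 tΔY 2.0000
    t=0.2887 [x] (3,5)
    t=0.3400 [y] (3,4)
    t=1.4434 [x] (4,4)
    t=2.3400 [y] (4,3)
    t=2.5981 [x] (5,3)
    t=3.7528 [x] (6,3)
    t=4.3400 [y] (6,2)
    t=4.9075 [x] (7,2)
    t=6.0622 [x] (8,2)
    t=6.3400 [y] (8,1)
    t=7.2169 [x] (9,1) — stop
  → r_5 = 7.2169
beam 6: φ=90°, α=15°
  cosα=0.9659 sinα=0.2588 | (2,5) | tMaxX 0.2588 tMaxY 3.2069 | tΔX 1.0353 tΔY 3.8637
    t=0.2588 [x] (3,5)
    t=1.2941 [x] (4,5)
    t=2.3294 [x] (5,5)
    t=3.2069 [y] (5,6)
    t=3.3646 [x] (6,6)
    t=4.3999 [x] (7,6)
    t=5.4352 [x] (8,6)
    t=6.4705 [x] (9,6) — stop
  → r_6 = 6.4705
beam 7: φ=135°, α=60°
  cosα=0.5000 sinα=0.8660 | (2,5) | tMaxX 0.5000 tMaxY 0.9584 | tΔX 2.0000 tΔY 1.1547
    t=0.5000 [x] (3,5)
    t=0.9584 [y] (3,6)
    t=2.1131 [y] (3,7) — stop
  → r_7 = 2.1131

ranges = [2.0207, 1.8117, 3.5000, 4.3171, 7.2169, 6.4705, 2.1131]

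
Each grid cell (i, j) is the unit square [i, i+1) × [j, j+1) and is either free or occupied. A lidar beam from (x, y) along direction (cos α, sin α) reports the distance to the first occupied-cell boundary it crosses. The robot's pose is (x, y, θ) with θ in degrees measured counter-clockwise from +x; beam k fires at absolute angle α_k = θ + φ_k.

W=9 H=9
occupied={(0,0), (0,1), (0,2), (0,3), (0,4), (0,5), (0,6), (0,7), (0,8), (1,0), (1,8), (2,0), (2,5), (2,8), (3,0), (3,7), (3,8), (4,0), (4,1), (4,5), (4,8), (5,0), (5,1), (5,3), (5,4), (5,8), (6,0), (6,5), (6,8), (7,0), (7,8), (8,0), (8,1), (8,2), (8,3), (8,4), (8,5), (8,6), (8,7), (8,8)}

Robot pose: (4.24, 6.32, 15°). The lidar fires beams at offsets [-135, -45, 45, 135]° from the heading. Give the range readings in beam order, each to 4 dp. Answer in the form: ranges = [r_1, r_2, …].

beam 1: φ=-135°, α=240°
  d=(-0.5000,-0.8660)  start (4,6)  tX=0.4800 tY=0.3695  stride 1/|dx|=2.0000 1/|dy|=1.1547
    cross y-line → (4,5), t=0.3695 (wall)
  → r_1 = 0.3695
beam 2: φ=-45°, α=330°
  d=(0.8660,-0.5000)  start (4,6)  tX=0.8776 tY=0.6400  stride 1/|dx|=1.1547 1/|dy|=2.0000
    cross y-line → (4,5), t=0.6400 (wall)
  → r_2 = 0.6400
beam 3: φ=45°, α=60°
  d=(0.5000,0.8660)  start (4,6)  tX=1.5200 tY=0.7852  stride 1/|dx|=2.0000 1/|dy|=1.1547
    cross y-line → (4,7), t=0.7852
    cross x-line → (5,7), t=1.5200
    cross y-line → (5,8), t=1.9399 (wall)
  → r_3 = 1.9399
beam 4: φ=135°, α=150°
  d=(-0.8660,0.5000)  start (4,6)  tX=0.2771 tY=1.3600  stride 1/|dx|=1.1547 1/|dy|=2.0000
    cross x-line → (3,6), t=0.2771
    cross y-line → (3,7), t=1.3600 (wall)
  → r_4 = 1.3600

ranges = [0.3695, 0.6400, 1.9399, 1.3600]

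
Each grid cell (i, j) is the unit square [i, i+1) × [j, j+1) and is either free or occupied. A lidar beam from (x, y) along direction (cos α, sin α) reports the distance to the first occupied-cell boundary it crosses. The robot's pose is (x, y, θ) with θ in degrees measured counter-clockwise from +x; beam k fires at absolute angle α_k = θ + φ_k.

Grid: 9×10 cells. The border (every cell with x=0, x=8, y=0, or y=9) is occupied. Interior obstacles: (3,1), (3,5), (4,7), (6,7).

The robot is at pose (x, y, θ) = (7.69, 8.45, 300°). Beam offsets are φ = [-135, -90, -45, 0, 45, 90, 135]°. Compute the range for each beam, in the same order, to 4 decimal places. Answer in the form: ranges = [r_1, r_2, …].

ranges = [2.1250, 0.9000, 7.7128, 0.6200, 0.3209, 0.3580, 0.5694]

beam 1: φ=-135°, α=165°
  dir = (cos 165°, sin 165°) = (-0.9659, 0.2588); from cell (7,8)
  next x-line at t=0.7143, next y-line at t=2.1250; Δt_x=1.0353, Δt_y=3.8637
    x: enter (6,8) at t=0.7143
    x: enter (5,8) at t=1.7496
    y: enter (5,9) at t=2.1250 ← occupied
  → r_1 = 2.1250
beam 2: φ=-90°, α=210°
  dir = (cos 210°, sin 210°) = (-0.8660, -0.5000); from cell (7,8)
  next x-line at t=0.7967, next y-line at t=0.9000; Δt_x=1.1547, Δt_y=2.0000
    x: enter (6,8) at t=0.7967
    y: enter (6,7) at t=0.9000 ← occupied
  → r_2 = 0.9000
beam 3: φ=-45°, α=255°
  dir = (cos 255°, sin 255°) = (-0.2588, -0.9659); from cell (7,8)
  next x-line at t=2.6660, next y-line at t=0.4659; Δt_x=3.8637, Δt_y=1.0353
    y: enter (7,7) at t=0.4659
    y: enter (7,6) at t=1.5012
    y: enter (7,5) at t=2.5364
    x: enter (6,5) at t=2.6660
    y: enter (6,4) at t=3.5717
    y: enter (6,3) at t=4.6070
    y: enter (6,2) at t=5.6423
    x: enter (5,2) at t=6.5297
    y: enter (5,1) at t=6.6775
    y: enter (5,0) at t=7.7128 ← occupied
  → r_3 = 7.7128
beam 4: φ=0°, α=300°
  dir = (cos 300°, sin 300°) = (0.5000, -0.8660); from cell (7,8)
  next x-line at t=0.6200, next y-line at t=0.5196; Δt_x=2.0000, Δt_y=1.1547
    y: enter (7,7) at t=0.5196
    x: enter (8,7) at t=0.6200 ← occupied
  → r_4 = 0.6200
beam 5: φ=45°, α=345°
  dir = (cos 345°, sin 345°) = (0.9659, -0.2588); from cell (7,8)
  next x-line at t=0.3209, next y-line at t=1.7387; Δt_x=1.0353, Δt_y=3.8637
    x: enter (8,8) at t=0.3209 ← occupied
  → r_5 = 0.3209
beam 6: φ=90°, α=30°
  dir = (cos 30°, sin 30°) = (0.8660, 0.5000); from cell (7,8)
  next x-line at t=0.3580, next y-line at t=1.1000; Δt_x=1.1547, Δt_y=2.0000
    x: enter (8,8) at t=0.3580 ← occupied
  → r_6 = 0.3580
beam 7: φ=135°, α=75°
  dir = (cos 75°, sin 75°) = (0.2588, 0.9659); from cell (7,8)
  next x-line at t=1.1977, next y-line at t=0.5694; Δt_x=3.8637, Δt_y=1.0353
    y: enter (7,9) at t=0.5694 ← occupied
  → r_7 = 0.5694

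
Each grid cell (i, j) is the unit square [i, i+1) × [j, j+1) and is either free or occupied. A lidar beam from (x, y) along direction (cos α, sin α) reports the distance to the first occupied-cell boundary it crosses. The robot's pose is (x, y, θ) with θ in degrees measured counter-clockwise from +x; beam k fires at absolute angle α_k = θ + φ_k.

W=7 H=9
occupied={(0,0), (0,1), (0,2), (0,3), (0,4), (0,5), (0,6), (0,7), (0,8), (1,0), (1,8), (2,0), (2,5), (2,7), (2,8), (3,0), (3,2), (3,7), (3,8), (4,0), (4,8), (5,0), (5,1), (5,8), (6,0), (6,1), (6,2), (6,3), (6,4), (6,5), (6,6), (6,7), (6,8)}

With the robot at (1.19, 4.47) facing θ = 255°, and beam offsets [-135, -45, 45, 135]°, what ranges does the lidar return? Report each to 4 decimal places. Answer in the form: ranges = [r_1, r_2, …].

beam 1: φ=-135°, α=120°
  d=(-0.5000,0.8660)  start (1,4)  tX=0.3800 tY=0.6120  stride 1/|dx|=2.0000 1/|dy|=1.1547
    cross x-line → (0,4), t=0.3800 (wall)
  → r_1 = 0.3800
beam 2: φ=-45°, α=210°
  d=(-0.8660,-0.5000)  start (1,4)  tX=0.2194 tY=0.9400  stride 1/|dx|=1.1547 1/|dy|=2.0000
    cross x-line → (0,4), t=0.2194 (wall)
  → r_2 = 0.2194
beam 3: φ=45°, α=300°
  d=(0.5000,-0.8660)  start (1,4)  tX=1.6200 tY=0.5427  stride 1/|dx|=2.0000 1/|dy|=1.1547
    cross y-line → (1,3), t=0.5427
    cross x-line → (2,3), t=1.6200
    cross y-line → (2,2), t=1.6974
    cross y-line → (2,1), t=2.8521
    cross x-line → (3,1), t=3.6200
    cross y-line → (3,0), t=4.0068 (wall)
  → r_3 = 4.0068
beam 4: φ=135°, α=30°
  d=(0.8660,0.5000)  start (1,4)  tX=0.9353 tY=1.0600  stride 1/|dx|=1.1547 1/|dy|=2.0000
    cross x-line → (2,4), t=0.9353
    cross y-line → (2,5), t=1.0600 (wall)
  → r_4 = 1.0600

ranges = [0.3800, 0.2194, 4.0068, 1.0600]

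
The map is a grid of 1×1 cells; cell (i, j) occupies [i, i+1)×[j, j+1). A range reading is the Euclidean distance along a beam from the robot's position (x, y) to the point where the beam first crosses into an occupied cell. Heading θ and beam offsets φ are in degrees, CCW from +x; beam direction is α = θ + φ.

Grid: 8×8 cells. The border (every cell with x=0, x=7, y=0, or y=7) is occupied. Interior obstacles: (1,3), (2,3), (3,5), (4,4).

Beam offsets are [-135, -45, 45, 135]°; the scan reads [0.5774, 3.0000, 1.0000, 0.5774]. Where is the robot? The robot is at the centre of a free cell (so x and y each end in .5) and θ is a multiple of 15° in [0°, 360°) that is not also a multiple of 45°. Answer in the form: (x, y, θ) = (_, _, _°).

Candidates: 32 free-cell centres × 16 headings = 512 poses. Raycast each; keep the one whose scan matches to 4 dp.
  (5.5, 4.5, 15°): beam 1 = 4.0415 ≠ 0.5774 ✗
  (3.5, 4.5, 165°): beam 2 = 0.5774 ≠ 3.0000 ✗
  (2.5, 6.5, 195°): beam 2 = 1.0000 ≠ 3.0000 ✗
  …
  (6.5, 1.5, 165°): r_1=0.5774, r_2=3.0000, r_3=1.0000, r_4=0.5774 — all match ✓
No second candidate reproduces the full scan.

(x, y, θ) = (6.5, 1.5, 165°)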